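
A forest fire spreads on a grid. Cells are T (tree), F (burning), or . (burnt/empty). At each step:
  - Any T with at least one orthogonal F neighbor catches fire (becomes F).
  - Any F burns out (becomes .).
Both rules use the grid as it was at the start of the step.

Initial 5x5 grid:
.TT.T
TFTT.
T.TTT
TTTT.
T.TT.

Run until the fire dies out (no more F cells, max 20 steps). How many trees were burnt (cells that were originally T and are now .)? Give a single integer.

Answer: 16

Derivation:
Step 1: +3 fires, +1 burnt (F count now 3)
Step 2: +4 fires, +3 burnt (F count now 4)
Step 3: +3 fires, +4 burnt (F count now 3)
Step 4: +5 fires, +3 burnt (F count now 5)
Step 5: +1 fires, +5 burnt (F count now 1)
Step 6: +0 fires, +1 burnt (F count now 0)
Fire out after step 6
Initially T: 17, now '.': 24
Total burnt (originally-T cells now '.'): 16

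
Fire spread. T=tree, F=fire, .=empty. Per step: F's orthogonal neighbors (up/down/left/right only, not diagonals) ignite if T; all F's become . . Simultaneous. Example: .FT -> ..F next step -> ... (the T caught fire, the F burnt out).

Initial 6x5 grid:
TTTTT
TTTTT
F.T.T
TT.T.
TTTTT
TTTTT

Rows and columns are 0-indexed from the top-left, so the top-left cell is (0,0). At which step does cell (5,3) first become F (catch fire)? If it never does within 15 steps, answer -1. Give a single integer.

Step 1: cell (5,3)='T' (+2 fires, +1 burnt)
Step 2: cell (5,3)='T' (+4 fires, +2 burnt)
Step 3: cell (5,3)='T' (+4 fires, +4 burnt)
Step 4: cell (5,3)='T' (+5 fires, +4 burnt)
Step 5: cell (5,3)='T' (+4 fires, +5 burnt)
Step 6: cell (5,3)='F' (+5 fires, +4 burnt)
  -> target ignites at step 6
Step 7: cell (5,3)='.' (+1 fires, +5 burnt)
Step 8: cell (5,3)='.' (+0 fires, +1 burnt)
  fire out at step 8

6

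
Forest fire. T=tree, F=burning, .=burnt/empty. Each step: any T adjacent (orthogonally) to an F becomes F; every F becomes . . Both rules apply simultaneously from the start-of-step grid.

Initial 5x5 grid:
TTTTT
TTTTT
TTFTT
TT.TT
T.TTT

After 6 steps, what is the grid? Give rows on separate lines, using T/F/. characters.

Step 1: 3 trees catch fire, 1 burn out
  TTTTT
  TTFTT
  TF.FT
  TT.TT
  T.TTT
Step 2: 7 trees catch fire, 3 burn out
  TTFTT
  TF.FT
  F...F
  TF.FT
  T.TTT
Step 3: 7 trees catch fire, 7 burn out
  TF.FT
  F...F
  .....
  F...F
  T.TFT
Step 4: 5 trees catch fire, 7 burn out
  F...F
  .....
  .....
  .....
  F.F.F
Step 5: 0 trees catch fire, 5 burn out
  .....
  .....
  .....
  .....
  .....
Step 6: 0 trees catch fire, 0 burn out
  .....
  .....
  .....
  .....
  .....

.....
.....
.....
.....
.....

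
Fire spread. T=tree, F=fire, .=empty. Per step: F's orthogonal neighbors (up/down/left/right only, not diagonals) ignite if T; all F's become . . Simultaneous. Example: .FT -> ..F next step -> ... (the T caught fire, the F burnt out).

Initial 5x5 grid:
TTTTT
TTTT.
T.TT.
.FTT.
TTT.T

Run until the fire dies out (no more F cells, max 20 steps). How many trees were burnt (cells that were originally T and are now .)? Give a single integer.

Step 1: +2 fires, +1 burnt (F count now 2)
Step 2: +4 fires, +2 burnt (F count now 4)
Step 3: +2 fires, +4 burnt (F count now 2)
Step 4: +3 fires, +2 burnt (F count now 3)
Step 5: +3 fires, +3 burnt (F count now 3)
Step 6: +3 fires, +3 burnt (F count now 3)
Step 7: +0 fires, +3 burnt (F count now 0)
Fire out after step 7
Initially T: 18, now '.': 24
Total burnt (originally-T cells now '.'): 17

Answer: 17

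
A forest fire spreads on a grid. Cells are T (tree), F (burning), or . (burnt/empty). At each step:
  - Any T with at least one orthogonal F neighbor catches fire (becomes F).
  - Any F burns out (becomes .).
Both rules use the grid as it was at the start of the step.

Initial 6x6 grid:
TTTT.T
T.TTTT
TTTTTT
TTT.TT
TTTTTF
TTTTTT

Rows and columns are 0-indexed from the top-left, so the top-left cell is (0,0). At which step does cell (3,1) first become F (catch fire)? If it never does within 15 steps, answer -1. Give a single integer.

Step 1: cell (3,1)='T' (+3 fires, +1 burnt)
Step 2: cell (3,1)='T' (+4 fires, +3 burnt)
Step 3: cell (3,1)='T' (+4 fires, +4 burnt)
Step 4: cell (3,1)='T' (+6 fires, +4 burnt)
Step 5: cell (3,1)='F' (+5 fires, +6 burnt)
  -> target ignites at step 5
Step 6: cell (3,1)='.' (+5 fires, +5 burnt)
Step 7: cell (3,1)='.' (+2 fires, +5 burnt)
Step 8: cell (3,1)='.' (+2 fires, +2 burnt)
Step 9: cell (3,1)='.' (+1 fires, +2 burnt)
Step 10: cell (3,1)='.' (+0 fires, +1 burnt)
  fire out at step 10

5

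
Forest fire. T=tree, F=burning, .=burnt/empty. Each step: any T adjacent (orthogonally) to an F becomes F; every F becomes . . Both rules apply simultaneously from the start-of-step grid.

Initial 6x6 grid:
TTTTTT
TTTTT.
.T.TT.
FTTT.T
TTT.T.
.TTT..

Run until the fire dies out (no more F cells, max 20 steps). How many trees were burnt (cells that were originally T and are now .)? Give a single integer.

Step 1: +2 fires, +1 burnt (F count now 2)
Step 2: +3 fires, +2 burnt (F count now 3)
Step 3: +4 fires, +3 burnt (F count now 4)
Step 4: +5 fires, +4 burnt (F count now 5)
Step 5: +5 fires, +5 burnt (F count now 5)
Step 6: +2 fires, +5 burnt (F count now 2)
Step 7: +1 fires, +2 burnt (F count now 1)
Step 8: +1 fires, +1 burnt (F count now 1)
Step 9: +0 fires, +1 burnt (F count now 0)
Fire out after step 9
Initially T: 25, now '.': 34
Total burnt (originally-T cells now '.'): 23

Answer: 23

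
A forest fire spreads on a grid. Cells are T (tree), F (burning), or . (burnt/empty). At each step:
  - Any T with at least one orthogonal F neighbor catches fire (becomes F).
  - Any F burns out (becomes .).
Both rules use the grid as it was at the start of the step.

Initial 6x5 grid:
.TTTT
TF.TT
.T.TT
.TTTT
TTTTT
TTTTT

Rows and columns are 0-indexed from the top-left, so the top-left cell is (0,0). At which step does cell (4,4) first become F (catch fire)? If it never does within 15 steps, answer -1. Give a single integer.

Step 1: cell (4,4)='T' (+3 fires, +1 burnt)
Step 2: cell (4,4)='T' (+2 fires, +3 burnt)
Step 3: cell (4,4)='T' (+3 fires, +2 burnt)
Step 4: cell (4,4)='T' (+6 fires, +3 burnt)
Step 5: cell (4,4)='T' (+6 fires, +6 burnt)
Step 6: cell (4,4)='F' (+3 fires, +6 burnt)
  -> target ignites at step 6
Step 7: cell (4,4)='.' (+1 fires, +3 burnt)
Step 8: cell (4,4)='.' (+0 fires, +1 burnt)
  fire out at step 8

6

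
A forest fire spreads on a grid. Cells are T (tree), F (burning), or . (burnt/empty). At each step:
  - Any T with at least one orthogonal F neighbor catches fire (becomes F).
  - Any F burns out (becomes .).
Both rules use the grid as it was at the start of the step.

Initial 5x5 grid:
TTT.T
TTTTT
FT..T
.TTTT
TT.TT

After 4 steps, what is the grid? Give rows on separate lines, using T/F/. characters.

Step 1: 2 trees catch fire, 1 burn out
  TTT.T
  FTTTT
  .F..T
  .TTTT
  TT.TT
Step 2: 3 trees catch fire, 2 burn out
  FTT.T
  .FTTT
  ....T
  .FTTT
  TT.TT
Step 3: 4 trees catch fire, 3 burn out
  .FT.T
  ..FTT
  ....T
  ..FTT
  TF.TT
Step 4: 4 trees catch fire, 4 burn out
  ..F.T
  ...FT
  ....T
  ...FT
  F..TT

..F.T
...FT
....T
...FT
F..TT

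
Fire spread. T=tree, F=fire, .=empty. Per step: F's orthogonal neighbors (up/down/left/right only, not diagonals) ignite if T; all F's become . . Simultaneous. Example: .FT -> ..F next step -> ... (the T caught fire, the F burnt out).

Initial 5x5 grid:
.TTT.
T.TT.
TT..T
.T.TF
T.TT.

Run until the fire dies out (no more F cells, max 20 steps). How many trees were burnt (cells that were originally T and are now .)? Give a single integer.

Step 1: +2 fires, +1 burnt (F count now 2)
Step 2: +1 fires, +2 burnt (F count now 1)
Step 3: +1 fires, +1 burnt (F count now 1)
Step 4: +0 fires, +1 burnt (F count now 0)
Fire out after step 4
Initially T: 14, now '.': 15
Total burnt (originally-T cells now '.'): 4

Answer: 4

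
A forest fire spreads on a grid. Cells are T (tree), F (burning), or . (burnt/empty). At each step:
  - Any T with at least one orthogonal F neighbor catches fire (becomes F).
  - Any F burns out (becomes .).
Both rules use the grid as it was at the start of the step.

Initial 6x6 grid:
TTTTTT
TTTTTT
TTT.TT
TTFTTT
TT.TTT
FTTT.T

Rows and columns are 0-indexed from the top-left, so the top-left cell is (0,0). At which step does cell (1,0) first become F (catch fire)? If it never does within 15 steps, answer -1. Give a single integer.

Step 1: cell (1,0)='T' (+5 fires, +2 burnt)
Step 2: cell (1,0)='T' (+7 fires, +5 burnt)
Step 3: cell (1,0)='T' (+8 fires, +7 burnt)
Step 4: cell (1,0)='F' (+6 fires, +8 burnt)
  -> target ignites at step 4
Step 5: cell (1,0)='.' (+4 fires, +6 burnt)
Step 6: cell (1,0)='.' (+1 fires, +4 burnt)
Step 7: cell (1,0)='.' (+0 fires, +1 burnt)
  fire out at step 7

4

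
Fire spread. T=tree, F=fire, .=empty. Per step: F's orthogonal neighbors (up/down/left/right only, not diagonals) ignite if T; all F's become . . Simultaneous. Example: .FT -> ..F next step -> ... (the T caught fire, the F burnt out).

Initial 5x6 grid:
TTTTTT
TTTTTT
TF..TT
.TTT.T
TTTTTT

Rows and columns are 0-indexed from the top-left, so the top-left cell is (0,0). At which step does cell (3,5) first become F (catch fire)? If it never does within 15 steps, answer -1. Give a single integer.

Step 1: cell (3,5)='T' (+3 fires, +1 burnt)
Step 2: cell (3,5)='T' (+5 fires, +3 burnt)
Step 3: cell (3,5)='T' (+6 fires, +5 burnt)
Step 4: cell (3,5)='T' (+3 fires, +6 burnt)
Step 5: cell (3,5)='T' (+4 fires, +3 burnt)
Step 6: cell (3,5)='T' (+3 fires, +4 burnt)
Step 7: cell (3,5)='F' (+1 fires, +3 burnt)
  -> target ignites at step 7
Step 8: cell (3,5)='.' (+0 fires, +1 burnt)
  fire out at step 8

7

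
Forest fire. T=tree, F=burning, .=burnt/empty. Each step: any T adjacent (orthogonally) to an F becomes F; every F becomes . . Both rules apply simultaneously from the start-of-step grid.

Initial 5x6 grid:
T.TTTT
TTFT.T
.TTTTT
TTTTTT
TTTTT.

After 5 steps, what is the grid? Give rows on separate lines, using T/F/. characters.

Step 1: 4 trees catch fire, 1 burn out
  T.FTTT
  TF.F.T
  .TFTTT
  TTTTTT
  TTTTT.
Step 2: 5 trees catch fire, 4 burn out
  T..FTT
  F....T
  .F.FTT
  TTFTTT
  TTTTT.
Step 3: 6 trees catch fire, 5 burn out
  F...FT
  .....T
  ....FT
  TF.FTT
  TTFTT.
Step 4: 6 trees catch fire, 6 burn out
  .....F
  .....T
  .....F
  F...FT
  TF.FT.
Step 5: 4 trees catch fire, 6 burn out
  ......
  .....F
  ......
  .....F
  F...F.

......
.....F
......
.....F
F...F.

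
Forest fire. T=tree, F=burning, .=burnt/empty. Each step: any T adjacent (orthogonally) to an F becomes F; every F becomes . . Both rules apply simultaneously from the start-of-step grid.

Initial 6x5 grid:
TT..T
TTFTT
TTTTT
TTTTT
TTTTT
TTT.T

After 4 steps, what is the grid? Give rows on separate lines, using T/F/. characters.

Step 1: 3 trees catch fire, 1 burn out
  TT..T
  TF.FT
  TTFTT
  TTTTT
  TTTTT
  TTT.T
Step 2: 6 trees catch fire, 3 burn out
  TF..T
  F...F
  TF.FT
  TTFTT
  TTTTT
  TTT.T
Step 3: 7 trees catch fire, 6 burn out
  F...F
  .....
  F...F
  TF.FT
  TTFTT
  TTT.T
Step 4: 5 trees catch fire, 7 burn out
  .....
  .....
  .....
  F...F
  TF.FT
  TTF.T

.....
.....
.....
F...F
TF.FT
TTF.T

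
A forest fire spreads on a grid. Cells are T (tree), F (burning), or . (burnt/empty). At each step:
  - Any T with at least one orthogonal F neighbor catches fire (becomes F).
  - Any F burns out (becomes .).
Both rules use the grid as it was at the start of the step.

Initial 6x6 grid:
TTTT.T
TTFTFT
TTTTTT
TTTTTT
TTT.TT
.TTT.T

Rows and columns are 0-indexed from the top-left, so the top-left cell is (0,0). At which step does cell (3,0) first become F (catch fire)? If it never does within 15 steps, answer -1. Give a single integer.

Step 1: cell (3,0)='T' (+6 fires, +2 burnt)
Step 2: cell (3,0)='T' (+9 fires, +6 burnt)
Step 3: cell (3,0)='T' (+7 fires, +9 burnt)
Step 4: cell (3,0)='F' (+4 fires, +7 burnt)
  -> target ignites at step 4
Step 5: cell (3,0)='.' (+4 fires, +4 burnt)
Step 6: cell (3,0)='.' (+0 fires, +4 burnt)
  fire out at step 6

4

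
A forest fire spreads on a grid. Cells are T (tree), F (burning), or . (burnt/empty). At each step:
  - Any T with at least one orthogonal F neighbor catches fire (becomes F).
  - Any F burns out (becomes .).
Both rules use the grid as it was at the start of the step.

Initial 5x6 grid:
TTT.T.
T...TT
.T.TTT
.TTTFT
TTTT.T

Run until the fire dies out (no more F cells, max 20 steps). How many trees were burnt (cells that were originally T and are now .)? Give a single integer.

Answer: 16

Derivation:
Step 1: +3 fires, +1 burnt (F count now 3)
Step 2: +6 fires, +3 burnt (F count now 6)
Step 3: +4 fires, +6 burnt (F count now 4)
Step 4: +2 fires, +4 burnt (F count now 2)
Step 5: +1 fires, +2 burnt (F count now 1)
Step 6: +0 fires, +1 burnt (F count now 0)
Fire out after step 6
Initially T: 20, now '.': 26
Total burnt (originally-T cells now '.'): 16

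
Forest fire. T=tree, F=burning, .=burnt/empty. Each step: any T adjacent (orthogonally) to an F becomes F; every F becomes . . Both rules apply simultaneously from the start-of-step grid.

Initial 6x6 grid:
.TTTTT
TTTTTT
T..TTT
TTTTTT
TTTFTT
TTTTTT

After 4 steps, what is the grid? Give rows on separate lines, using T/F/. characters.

Step 1: 4 trees catch fire, 1 burn out
  .TTTTT
  TTTTTT
  T..TTT
  TTTFTT
  TTF.FT
  TTTFTT
Step 2: 7 trees catch fire, 4 burn out
  .TTTTT
  TTTTTT
  T..FTT
  TTF.FT
  TF...F
  TTF.FT
Step 3: 7 trees catch fire, 7 burn out
  .TTTTT
  TTTFTT
  T...FT
  TF...F
  F.....
  TF...F
Step 4: 6 trees catch fire, 7 burn out
  .TTFTT
  TTF.FT
  T....F
  F.....
  ......
  F.....

.TTFTT
TTF.FT
T....F
F.....
......
F.....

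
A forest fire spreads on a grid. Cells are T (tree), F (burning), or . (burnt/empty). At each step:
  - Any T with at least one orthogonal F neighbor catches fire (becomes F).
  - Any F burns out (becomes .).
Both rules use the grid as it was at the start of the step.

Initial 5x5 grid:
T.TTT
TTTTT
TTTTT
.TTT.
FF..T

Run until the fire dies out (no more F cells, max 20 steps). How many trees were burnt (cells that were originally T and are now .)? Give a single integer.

Answer: 17

Derivation:
Step 1: +1 fires, +2 burnt (F count now 1)
Step 2: +2 fires, +1 burnt (F count now 2)
Step 3: +4 fires, +2 burnt (F count now 4)
Step 4: +3 fires, +4 burnt (F count now 3)
Step 5: +4 fires, +3 burnt (F count now 4)
Step 6: +2 fires, +4 burnt (F count now 2)
Step 7: +1 fires, +2 burnt (F count now 1)
Step 8: +0 fires, +1 burnt (F count now 0)
Fire out after step 8
Initially T: 18, now '.': 24
Total burnt (originally-T cells now '.'): 17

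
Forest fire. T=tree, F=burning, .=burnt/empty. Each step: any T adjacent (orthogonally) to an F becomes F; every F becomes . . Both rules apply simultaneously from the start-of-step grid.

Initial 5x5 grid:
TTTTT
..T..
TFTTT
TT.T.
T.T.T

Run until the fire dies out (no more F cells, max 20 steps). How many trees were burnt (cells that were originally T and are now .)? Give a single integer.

Step 1: +3 fires, +1 burnt (F count now 3)
Step 2: +3 fires, +3 burnt (F count now 3)
Step 3: +4 fires, +3 burnt (F count now 4)
Step 4: +2 fires, +4 burnt (F count now 2)
Step 5: +2 fires, +2 burnt (F count now 2)
Step 6: +0 fires, +2 burnt (F count now 0)
Fire out after step 6
Initially T: 16, now '.': 23
Total burnt (originally-T cells now '.'): 14

Answer: 14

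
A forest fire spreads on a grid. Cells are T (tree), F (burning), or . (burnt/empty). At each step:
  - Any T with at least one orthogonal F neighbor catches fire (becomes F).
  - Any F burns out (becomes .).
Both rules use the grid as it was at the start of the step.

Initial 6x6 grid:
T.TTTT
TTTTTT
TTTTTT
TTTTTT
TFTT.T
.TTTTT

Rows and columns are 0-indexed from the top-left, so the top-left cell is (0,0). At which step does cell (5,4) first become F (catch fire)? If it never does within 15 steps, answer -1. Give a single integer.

Step 1: cell (5,4)='T' (+4 fires, +1 burnt)
Step 2: cell (5,4)='T' (+5 fires, +4 burnt)
Step 3: cell (5,4)='T' (+5 fires, +5 burnt)
Step 4: cell (5,4)='F' (+5 fires, +5 burnt)
  -> target ignites at step 4
Step 5: cell (5,4)='.' (+6 fires, +5 burnt)
Step 6: cell (5,4)='.' (+4 fires, +6 burnt)
Step 7: cell (5,4)='.' (+2 fires, +4 burnt)
Step 8: cell (5,4)='.' (+1 fires, +2 burnt)
Step 9: cell (5,4)='.' (+0 fires, +1 burnt)
  fire out at step 9

4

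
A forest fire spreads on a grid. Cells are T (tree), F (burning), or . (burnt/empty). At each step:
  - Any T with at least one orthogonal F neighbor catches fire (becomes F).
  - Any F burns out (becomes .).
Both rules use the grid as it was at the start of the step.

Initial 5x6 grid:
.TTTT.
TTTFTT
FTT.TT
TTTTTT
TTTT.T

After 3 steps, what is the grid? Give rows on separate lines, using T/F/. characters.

Step 1: 6 trees catch fire, 2 burn out
  .TTFT.
  FTF.FT
  .FT.TT
  FTTTTT
  TTTT.T
Step 2: 8 trees catch fire, 6 burn out
  .TF.F.
  .F...F
  ..F.FT
  .FTTTT
  FTTT.T
Step 3: 5 trees catch fire, 8 burn out
  .F....
  ......
  .....F
  ..FTFT
  .FTT.T

.F....
......
.....F
..FTFT
.FTT.T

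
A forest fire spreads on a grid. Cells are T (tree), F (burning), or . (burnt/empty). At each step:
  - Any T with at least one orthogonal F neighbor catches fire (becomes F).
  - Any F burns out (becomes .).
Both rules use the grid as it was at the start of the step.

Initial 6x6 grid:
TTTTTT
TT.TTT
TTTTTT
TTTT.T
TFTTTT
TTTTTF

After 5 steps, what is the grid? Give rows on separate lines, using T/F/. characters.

Step 1: 6 trees catch fire, 2 burn out
  TTTTTT
  TT.TTT
  TTTTTT
  TFTT.T
  F.FTTF
  TFTTF.
Step 2: 9 trees catch fire, 6 burn out
  TTTTTT
  TT.TTT
  TFTTTT
  F.FT.F
  ...FF.
  F.FF..
Step 3: 5 trees catch fire, 9 burn out
  TTTTTT
  TF.TTT
  F.FTTF
  ...F..
  ......
  ......
Step 4: 5 trees catch fire, 5 burn out
  TFTTTT
  F..TTF
  ...FF.
  ......
  ......
  ......
Step 5: 5 trees catch fire, 5 burn out
  F.FTTF
  ...FF.
  ......
  ......
  ......
  ......

F.FTTF
...FF.
......
......
......
......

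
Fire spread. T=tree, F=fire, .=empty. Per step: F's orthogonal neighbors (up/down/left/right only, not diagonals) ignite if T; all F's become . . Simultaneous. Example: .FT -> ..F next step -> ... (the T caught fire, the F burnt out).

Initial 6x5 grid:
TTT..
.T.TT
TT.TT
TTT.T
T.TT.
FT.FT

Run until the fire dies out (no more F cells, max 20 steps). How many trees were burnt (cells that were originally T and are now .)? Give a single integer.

Answer: 14

Derivation:
Step 1: +4 fires, +2 burnt (F count now 4)
Step 2: +2 fires, +4 burnt (F count now 2)
Step 3: +3 fires, +2 burnt (F count now 3)
Step 4: +1 fires, +3 burnt (F count now 1)
Step 5: +1 fires, +1 burnt (F count now 1)
Step 6: +1 fires, +1 burnt (F count now 1)
Step 7: +2 fires, +1 burnt (F count now 2)
Step 8: +0 fires, +2 burnt (F count now 0)
Fire out after step 8
Initially T: 19, now '.': 25
Total burnt (originally-T cells now '.'): 14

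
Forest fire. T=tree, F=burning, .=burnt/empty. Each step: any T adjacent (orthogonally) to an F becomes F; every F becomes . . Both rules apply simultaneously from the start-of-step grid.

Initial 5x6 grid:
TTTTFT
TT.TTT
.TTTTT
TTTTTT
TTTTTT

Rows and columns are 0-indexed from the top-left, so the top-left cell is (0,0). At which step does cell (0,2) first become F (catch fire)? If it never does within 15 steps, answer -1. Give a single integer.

Step 1: cell (0,2)='T' (+3 fires, +1 burnt)
Step 2: cell (0,2)='F' (+4 fires, +3 burnt)
  -> target ignites at step 2
Step 3: cell (0,2)='.' (+4 fires, +4 burnt)
Step 4: cell (0,2)='.' (+6 fires, +4 burnt)
Step 5: cell (0,2)='.' (+5 fires, +6 burnt)
Step 6: cell (0,2)='.' (+2 fires, +5 burnt)
Step 7: cell (0,2)='.' (+2 fires, +2 burnt)
Step 8: cell (0,2)='.' (+1 fires, +2 burnt)
Step 9: cell (0,2)='.' (+0 fires, +1 burnt)
  fire out at step 9

2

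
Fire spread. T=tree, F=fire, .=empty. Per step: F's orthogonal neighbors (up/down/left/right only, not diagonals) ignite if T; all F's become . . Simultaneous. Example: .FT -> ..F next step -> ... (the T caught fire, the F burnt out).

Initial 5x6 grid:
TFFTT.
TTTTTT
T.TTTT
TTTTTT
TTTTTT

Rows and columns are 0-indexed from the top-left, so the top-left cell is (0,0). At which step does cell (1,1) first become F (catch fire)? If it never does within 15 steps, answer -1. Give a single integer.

Step 1: cell (1,1)='F' (+4 fires, +2 burnt)
  -> target ignites at step 1
Step 2: cell (1,1)='.' (+4 fires, +4 burnt)
Step 3: cell (1,1)='.' (+4 fires, +4 burnt)
Step 4: cell (1,1)='.' (+6 fires, +4 burnt)
Step 5: cell (1,1)='.' (+5 fires, +6 burnt)
Step 6: cell (1,1)='.' (+2 fires, +5 burnt)
Step 7: cell (1,1)='.' (+1 fires, +2 burnt)
Step 8: cell (1,1)='.' (+0 fires, +1 burnt)
  fire out at step 8

1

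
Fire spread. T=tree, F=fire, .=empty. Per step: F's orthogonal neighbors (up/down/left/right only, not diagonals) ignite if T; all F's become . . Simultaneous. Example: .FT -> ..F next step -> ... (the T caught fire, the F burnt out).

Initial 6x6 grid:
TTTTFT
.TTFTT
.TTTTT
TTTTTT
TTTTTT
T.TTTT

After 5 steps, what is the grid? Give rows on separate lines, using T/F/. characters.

Step 1: 5 trees catch fire, 2 burn out
  TTTF.F
  .TF.FT
  .TTFTT
  TTTTTT
  TTTTTT
  T.TTTT
Step 2: 6 trees catch fire, 5 burn out
  TTF...
  .F...F
  .TF.FT
  TTTFTT
  TTTTTT
  T.TTTT
Step 3: 6 trees catch fire, 6 burn out
  TF....
  ......
  .F...F
  TTF.FT
  TTTFTT
  T.TTTT
Step 4: 6 trees catch fire, 6 burn out
  F.....
  ......
  ......
  TF...F
  TTF.FT
  T.TFTT
Step 5: 5 trees catch fire, 6 burn out
  ......
  ......
  ......
  F.....
  TF...F
  T.F.FT

......
......
......
F.....
TF...F
T.F.FT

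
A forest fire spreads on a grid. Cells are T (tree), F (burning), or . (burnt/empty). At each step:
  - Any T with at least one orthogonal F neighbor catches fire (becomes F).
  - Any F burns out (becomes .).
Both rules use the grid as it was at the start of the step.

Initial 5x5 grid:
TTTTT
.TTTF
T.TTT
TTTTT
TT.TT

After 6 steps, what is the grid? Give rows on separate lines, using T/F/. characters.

Step 1: 3 trees catch fire, 1 burn out
  TTTTF
  .TTF.
  T.TTF
  TTTTT
  TT.TT
Step 2: 4 trees catch fire, 3 burn out
  TTTF.
  .TF..
  T.TF.
  TTTTF
  TT.TT
Step 3: 5 trees catch fire, 4 burn out
  TTF..
  .F...
  T.F..
  TTTF.
  TT.TF
Step 4: 3 trees catch fire, 5 burn out
  TF...
  .....
  T....
  TTF..
  TT.F.
Step 5: 2 trees catch fire, 3 burn out
  F....
  .....
  T....
  TF...
  TT...
Step 6: 2 trees catch fire, 2 burn out
  .....
  .....
  T....
  F....
  TF...

.....
.....
T....
F....
TF...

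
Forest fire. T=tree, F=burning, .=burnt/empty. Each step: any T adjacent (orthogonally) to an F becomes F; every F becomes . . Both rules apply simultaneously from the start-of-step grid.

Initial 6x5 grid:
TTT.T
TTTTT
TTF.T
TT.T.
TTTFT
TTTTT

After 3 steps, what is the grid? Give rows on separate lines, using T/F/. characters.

Step 1: 6 trees catch fire, 2 burn out
  TTT.T
  TTFTT
  TF..T
  TT.F.
  TTF.F
  TTTFT
Step 2: 8 trees catch fire, 6 burn out
  TTF.T
  TF.FT
  F...T
  TF...
  TF...
  TTF.F
Step 3: 6 trees catch fire, 8 burn out
  TF..T
  F...F
  ....T
  F....
  F....
  TF...

TF..T
F...F
....T
F....
F....
TF...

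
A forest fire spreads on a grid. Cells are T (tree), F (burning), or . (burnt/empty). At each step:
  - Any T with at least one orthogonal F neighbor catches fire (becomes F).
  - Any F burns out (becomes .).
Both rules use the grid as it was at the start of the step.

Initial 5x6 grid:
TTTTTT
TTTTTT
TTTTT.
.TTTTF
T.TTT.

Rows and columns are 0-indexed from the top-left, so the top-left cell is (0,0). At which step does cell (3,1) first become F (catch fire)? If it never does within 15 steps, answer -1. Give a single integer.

Step 1: cell (3,1)='T' (+1 fires, +1 burnt)
Step 2: cell (3,1)='T' (+3 fires, +1 burnt)
Step 3: cell (3,1)='T' (+4 fires, +3 burnt)
Step 4: cell (3,1)='F' (+6 fires, +4 burnt)
  -> target ignites at step 4
Step 5: cell (3,1)='.' (+4 fires, +6 burnt)
Step 6: cell (3,1)='.' (+3 fires, +4 burnt)
Step 7: cell (3,1)='.' (+2 fires, +3 burnt)
Step 8: cell (3,1)='.' (+1 fires, +2 burnt)
Step 9: cell (3,1)='.' (+0 fires, +1 burnt)
  fire out at step 9

4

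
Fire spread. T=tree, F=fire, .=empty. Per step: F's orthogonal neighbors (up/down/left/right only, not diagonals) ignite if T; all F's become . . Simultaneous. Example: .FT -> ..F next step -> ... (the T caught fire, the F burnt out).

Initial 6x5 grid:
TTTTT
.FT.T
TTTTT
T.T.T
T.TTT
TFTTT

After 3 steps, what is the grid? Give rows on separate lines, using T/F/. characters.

Step 1: 5 trees catch fire, 2 burn out
  TFTTT
  ..F.T
  TFTTT
  T.T.T
  T.TTT
  F.FTT
Step 2: 7 trees catch fire, 5 burn out
  F.FTT
  ....T
  F.FTT
  T.T.T
  F.FTT
  ...FT
Step 3: 6 trees catch fire, 7 burn out
  ...FT
  ....T
  ...FT
  F.F.T
  ...FT
  ....F

...FT
....T
...FT
F.F.T
...FT
....F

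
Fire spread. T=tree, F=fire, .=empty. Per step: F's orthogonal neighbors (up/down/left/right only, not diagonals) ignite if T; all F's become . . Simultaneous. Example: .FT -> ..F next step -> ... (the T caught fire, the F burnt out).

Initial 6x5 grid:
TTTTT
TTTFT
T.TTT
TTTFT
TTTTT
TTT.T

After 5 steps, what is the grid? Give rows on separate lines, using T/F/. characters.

Step 1: 7 trees catch fire, 2 burn out
  TTTFT
  TTF.F
  T.TFT
  TTF.F
  TTTFT
  TTT.T
Step 2: 8 trees catch fire, 7 burn out
  TTF.F
  TF...
  T.F.F
  TF...
  TTF.F
  TTT.T
Step 3: 6 trees catch fire, 8 burn out
  TF...
  F....
  T....
  F....
  TF...
  TTF.F
Step 4: 4 trees catch fire, 6 burn out
  F....
  .....
  F....
  .....
  F....
  TF...
Step 5: 1 trees catch fire, 4 burn out
  .....
  .....
  .....
  .....
  .....
  F....

.....
.....
.....
.....
.....
F....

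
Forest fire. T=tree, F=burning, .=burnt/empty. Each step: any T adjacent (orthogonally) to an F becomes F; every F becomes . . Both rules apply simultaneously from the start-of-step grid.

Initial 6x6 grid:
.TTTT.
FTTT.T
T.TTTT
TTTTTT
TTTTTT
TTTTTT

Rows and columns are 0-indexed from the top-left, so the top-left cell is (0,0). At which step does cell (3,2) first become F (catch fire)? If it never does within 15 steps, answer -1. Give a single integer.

Step 1: cell (3,2)='T' (+2 fires, +1 burnt)
Step 2: cell (3,2)='T' (+3 fires, +2 burnt)
Step 3: cell (3,2)='T' (+5 fires, +3 burnt)
Step 4: cell (3,2)='F' (+5 fires, +5 burnt)
  -> target ignites at step 4
Step 5: cell (3,2)='.' (+5 fires, +5 burnt)
Step 6: cell (3,2)='.' (+4 fires, +5 burnt)
Step 7: cell (3,2)='.' (+4 fires, +4 burnt)
Step 8: cell (3,2)='.' (+2 fires, +4 burnt)
Step 9: cell (3,2)='.' (+1 fires, +2 burnt)
Step 10: cell (3,2)='.' (+0 fires, +1 burnt)
  fire out at step 10

4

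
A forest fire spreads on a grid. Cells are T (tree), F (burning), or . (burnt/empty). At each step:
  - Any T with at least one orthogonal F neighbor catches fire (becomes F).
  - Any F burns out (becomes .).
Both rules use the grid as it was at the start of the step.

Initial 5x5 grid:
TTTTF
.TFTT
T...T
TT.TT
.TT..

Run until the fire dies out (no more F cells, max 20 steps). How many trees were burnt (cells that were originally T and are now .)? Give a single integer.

Step 1: +5 fires, +2 burnt (F count now 5)
Step 2: +2 fires, +5 burnt (F count now 2)
Step 3: +2 fires, +2 burnt (F count now 2)
Step 4: +1 fires, +2 burnt (F count now 1)
Step 5: +0 fires, +1 burnt (F count now 0)
Fire out after step 5
Initially T: 15, now '.': 20
Total burnt (originally-T cells now '.'): 10

Answer: 10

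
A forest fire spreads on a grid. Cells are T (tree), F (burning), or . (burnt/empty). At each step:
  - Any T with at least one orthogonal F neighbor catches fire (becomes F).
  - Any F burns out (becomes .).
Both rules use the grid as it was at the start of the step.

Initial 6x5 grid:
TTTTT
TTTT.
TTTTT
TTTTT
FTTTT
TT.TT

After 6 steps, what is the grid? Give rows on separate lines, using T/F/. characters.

Step 1: 3 trees catch fire, 1 burn out
  TTTTT
  TTTT.
  TTTTT
  FTTTT
  .FTTT
  FT.TT
Step 2: 4 trees catch fire, 3 burn out
  TTTTT
  TTTT.
  FTTTT
  .FTTT
  ..FTT
  .F.TT
Step 3: 4 trees catch fire, 4 burn out
  TTTTT
  FTTT.
  .FTTT
  ..FTT
  ...FT
  ...TT
Step 4: 6 trees catch fire, 4 burn out
  FTTTT
  .FTT.
  ..FTT
  ...FT
  ....F
  ...FT
Step 5: 5 trees catch fire, 6 burn out
  .FTTT
  ..FT.
  ...FT
  ....F
  .....
  ....F
Step 6: 3 trees catch fire, 5 burn out
  ..FTT
  ...F.
  ....F
  .....
  .....
  .....

..FTT
...F.
....F
.....
.....
.....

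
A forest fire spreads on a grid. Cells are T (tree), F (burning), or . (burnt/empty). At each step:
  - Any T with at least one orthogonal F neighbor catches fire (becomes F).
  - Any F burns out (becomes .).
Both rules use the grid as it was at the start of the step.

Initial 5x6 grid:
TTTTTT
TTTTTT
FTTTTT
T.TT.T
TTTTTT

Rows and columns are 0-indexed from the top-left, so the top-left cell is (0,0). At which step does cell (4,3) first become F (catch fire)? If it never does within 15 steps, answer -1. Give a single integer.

Step 1: cell (4,3)='T' (+3 fires, +1 burnt)
Step 2: cell (4,3)='T' (+4 fires, +3 burnt)
Step 3: cell (4,3)='T' (+5 fires, +4 burnt)
Step 4: cell (4,3)='T' (+5 fires, +5 burnt)
Step 5: cell (4,3)='F' (+4 fires, +5 burnt)
  -> target ignites at step 5
Step 6: cell (4,3)='.' (+4 fires, +4 burnt)
Step 7: cell (4,3)='.' (+2 fires, +4 burnt)
Step 8: cell (4,3)='.' (+0 fires, +2 burnt)
  fire out at step 8

5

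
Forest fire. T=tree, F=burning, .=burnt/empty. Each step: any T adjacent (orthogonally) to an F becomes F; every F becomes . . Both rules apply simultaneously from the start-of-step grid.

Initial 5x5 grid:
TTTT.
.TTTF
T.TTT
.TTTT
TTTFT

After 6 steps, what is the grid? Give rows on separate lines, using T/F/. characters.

Step 1: 5 trees catch fire, 2 burn out
  TTTT.
  .TTF.
  T.TTF
  .TTFT
  TTF.F
Step 2: 6 trees catch fire, 5 burn out
  TTTF.
  .TF..
  T.TF.
  .TF.F
  TF...
Step 3: 5 trees catch fire, 6 burn out
  TTF..
  .F...
  T.F..
  .F...
  F....
Step 4: 1 trees catch fire, 5 burn out
  TF...
  .....
  T....
  .....
  .....
Step 5: 1 trees catch fire, 1 burn out
  F....
  .....
  T....
  .....
  .....
Step 6: 0 trees catch fire, 1 burn out
  .....
  .....
  T....
  .....
  .....

.....
.....
T....
.....
.....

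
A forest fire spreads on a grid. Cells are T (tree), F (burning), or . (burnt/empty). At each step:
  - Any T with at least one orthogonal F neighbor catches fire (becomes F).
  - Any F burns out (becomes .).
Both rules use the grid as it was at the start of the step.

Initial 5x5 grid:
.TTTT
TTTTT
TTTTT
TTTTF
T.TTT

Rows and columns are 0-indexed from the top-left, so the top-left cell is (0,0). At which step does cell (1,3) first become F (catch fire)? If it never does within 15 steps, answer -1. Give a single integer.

Step 1: cell (1,3)='T' (+3 fires, +1 burnt)
Step 2: cell (1,3)='T' (+4 fires, +3 burnt)
Step 3: cell (1,3)='F' (+5 fires, +4 burnt)
  -> target ignites at step 3
Step 4: cell (1,3)='.' (+4 fires, +5 burnt)
Step 5: cell (1,3)='.' (+4 fires, +4 burnt)
Step 6: cell (1,3)='.' (+2 fires, +4 burnt)
Step 7: cell (1,3)='.' (+0 fires, +2 burnt)
  fire out at step 7

3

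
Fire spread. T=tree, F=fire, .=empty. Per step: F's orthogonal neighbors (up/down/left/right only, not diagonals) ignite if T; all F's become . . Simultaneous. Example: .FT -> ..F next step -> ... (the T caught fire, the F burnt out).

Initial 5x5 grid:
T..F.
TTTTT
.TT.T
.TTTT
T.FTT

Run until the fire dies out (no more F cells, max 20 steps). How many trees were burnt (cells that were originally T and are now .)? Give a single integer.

Step 1: +3 fires, +2 burnt (F count now 3)
Step 2: +6 fires, +3 burnt (F count now 6)
Step 3: +4 fires, +6 burnt (F count now 4)
Step 4: +1 fires, +4 burnt (F count now 1)
Step 5: +1 fires, +1 burnt (F count now 1)
Step 6: +0 fires, +1 burnt (F count now 0)
Fire out after step 6
Initially T: 16, now '.': 24
Total burnt (originally-T cells now '.'): 15

Answer: 15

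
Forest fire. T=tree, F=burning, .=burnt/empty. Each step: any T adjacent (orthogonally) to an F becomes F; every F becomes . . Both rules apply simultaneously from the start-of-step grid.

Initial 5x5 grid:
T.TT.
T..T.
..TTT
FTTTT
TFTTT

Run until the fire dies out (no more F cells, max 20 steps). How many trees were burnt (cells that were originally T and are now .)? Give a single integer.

Step 1: +3 fires, +2 burnt (F count now 3)
Step 2: +2 fires, +3 burnt (F count now 2)
Step 3: +3 fires, +2 burnt (F count now 3)
Step 4: +2 fires, +3 burnt (F count now 2)
Step 5: +2 fires, +2 burnt (F count now 2)
Step 6: +1 fires, +2 burnt (F count now 1)
Step 7: +1 fires, +1 burnt (F count now 1)
Step 8: +0 fires, +1 burnt (F count now 0)
Fire out after step 8
Initially T: 16, now '.': 23
Total burnt (originally-T cells now '.'): 14

Answer: 14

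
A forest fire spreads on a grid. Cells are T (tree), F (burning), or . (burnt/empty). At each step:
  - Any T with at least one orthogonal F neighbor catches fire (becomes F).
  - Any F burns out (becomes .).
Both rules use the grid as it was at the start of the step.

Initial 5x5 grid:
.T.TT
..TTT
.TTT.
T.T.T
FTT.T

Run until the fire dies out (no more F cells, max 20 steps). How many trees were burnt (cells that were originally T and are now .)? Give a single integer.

Answer: 12

Derivation:
Step 1: +2 fires, +1 burnt (F count now 2)
Step 2: +1 fires, +2 burnt (F count now 1)
Step 3: +1 fires, +1 burnt (F count now 1)
Step 4: +1 fires, +1 burnt (F count now 1)
Step 5: +3 fires, +1 burnt (F count now 3)
Step 6: +1 fires, +3 burnt (F count now 1)
Step 7: +2 fires, +1 burnt (F count now 2)
Step 8: +1 fires, +2 burnt (F count now 1)
Step 9: +0 fires, +1 burnt (F count now 0)
Fire out after step 9
Initially T: 15, now '.': 22
Total burnt (originally-T cells now '.'): 12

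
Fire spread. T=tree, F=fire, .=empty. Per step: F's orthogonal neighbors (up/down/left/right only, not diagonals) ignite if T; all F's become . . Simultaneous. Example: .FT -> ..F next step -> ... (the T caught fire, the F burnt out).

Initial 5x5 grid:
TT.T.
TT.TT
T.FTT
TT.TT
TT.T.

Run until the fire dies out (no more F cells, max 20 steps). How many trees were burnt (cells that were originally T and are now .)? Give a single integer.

Answer: 8

Derivation:
Step 1: +1 fires, +1 burnt (F count now 1)
Step 2: +3 fires, +1 burnt (F count now 3)
Step 3: +4 fires, +3 burnt (F count now 4)
Step 4: +0 fires, +4 burnt (F count now 0)
Fire out after step 4
Initially T: 17, now '.': 16
Total burnt (originally-T cells now '.'): 8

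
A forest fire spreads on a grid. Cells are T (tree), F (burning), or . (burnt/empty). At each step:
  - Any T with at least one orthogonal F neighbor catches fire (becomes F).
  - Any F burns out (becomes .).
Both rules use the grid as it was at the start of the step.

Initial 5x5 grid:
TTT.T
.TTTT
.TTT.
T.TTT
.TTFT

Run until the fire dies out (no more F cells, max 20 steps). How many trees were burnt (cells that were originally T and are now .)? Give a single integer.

Answer: 17

Derivation:
Step 1: +3 fires, +1 burnt (F count now 3)
Step 2: +4 fires, +3 burnt (F count now 4)
Step 3: +2 fires, +4 burnt (F count now 2)
Step 4: +3 fires, +2 burnt (F count now 3)
Step 5: +3 fires, +3 burnt (F count now 3)
Step 6: +1 fires, +3 burnt (F count now 1)
Step 7: +1 fires, +1 burnt (F count now 1)
Step 8: +0 fires, +1 burnt (F count now 0)
Fire out after step 8
Initially T: 18, now '.': 24
Total burnt (originally-T cells now '.'): 17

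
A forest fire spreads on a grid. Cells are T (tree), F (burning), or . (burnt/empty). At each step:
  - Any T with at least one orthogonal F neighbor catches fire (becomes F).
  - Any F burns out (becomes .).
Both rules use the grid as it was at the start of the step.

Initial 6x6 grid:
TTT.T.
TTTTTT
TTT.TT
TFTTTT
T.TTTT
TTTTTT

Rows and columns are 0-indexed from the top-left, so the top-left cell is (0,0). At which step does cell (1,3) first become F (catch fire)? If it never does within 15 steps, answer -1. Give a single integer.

Step 1: cell (1,3)='T' (+3 fires, +1 burnt)
Step 2: cell (1,3)='T' (+6 fires, +3 burnt)
Step 3: cell (1,3)='T' (+7 fires, +6 burnt)
Step 4: cell (1,3)='F' (+8 fires, +7 burnt)
  -> target ignites at step 4
Step 5: cell (1,3)='.' (+4 fires, +8 burnt)
Step 6: cell (1,3)='.' (+3 fires, +4 burnt)
Step 7: cell (1,3)='.' (+0 fires, +3 burnt)
  fire out at step 7

4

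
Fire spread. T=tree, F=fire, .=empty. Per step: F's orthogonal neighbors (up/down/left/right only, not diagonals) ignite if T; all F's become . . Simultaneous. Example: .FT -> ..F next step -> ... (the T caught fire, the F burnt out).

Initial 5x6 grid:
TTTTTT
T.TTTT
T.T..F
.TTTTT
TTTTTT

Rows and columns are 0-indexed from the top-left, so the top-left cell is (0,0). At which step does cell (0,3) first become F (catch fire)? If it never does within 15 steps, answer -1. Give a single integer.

Step 1: cell (0,3)='T' (+2 fires, +1 burnt)
Step 2: cell (0,3)='T' (+4 fires, +2 burnt)
Step 3: cell (0,3)='T' (+4 fires, +4 burnt)
Step 4: cell (0,3)='F' (+4 fires, +4 burnt)
  -> target ignites at step 4
Step 5: cell (0,3)='.' (+4 fires, +4 burnt)
Step 6: cell (0,3)='.' (+2 fires, +4 burnt)
Step 7: cell (0,3)='.' (+2 fires, +2 burnt)
Step 8: cell (0,3)='.' (+1 fires, +2 burnt)
Step 9: cell (0,3)='.' (+1 fires, +1 burnt)
Step 10: cell (0,3)='.' (+0 fires, +1 burnt)
  fire out at step 10

4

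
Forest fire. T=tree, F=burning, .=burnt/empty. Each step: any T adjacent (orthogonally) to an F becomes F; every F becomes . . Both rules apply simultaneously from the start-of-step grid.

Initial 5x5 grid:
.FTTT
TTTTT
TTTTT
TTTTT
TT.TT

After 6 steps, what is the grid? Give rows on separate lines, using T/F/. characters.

Step 1: 2 trees catch fire, 1 burn out
  ..FTT
  TFTTT
  TTTTT
  TTTTT
  TT.TT
Step 2: 4 trees catch fire, 2 burn out
  ...FT
  F.FTT
  TFTTT
  TTTTT
  TT.TT
Step 3: 5 trees catch fire, 4 burn out
  ....F
  ...FT
  F.FTT
  TFTTT
  TT.TT
Step 4: 5 trees catch fire, 5 burn out
  .....
  ....F
  ...FT
  F.FTT
  TF.TT
Step 5: 3 trees catch fire, 5 burn out
  .....
  .....
  ....F
  ...FT
  F..TT
Step 6: 2 trees catch fire, 3 burn out
  .....
  .....
  .....
  ....F
  ...FT

.....
.....
.....
....F
...FT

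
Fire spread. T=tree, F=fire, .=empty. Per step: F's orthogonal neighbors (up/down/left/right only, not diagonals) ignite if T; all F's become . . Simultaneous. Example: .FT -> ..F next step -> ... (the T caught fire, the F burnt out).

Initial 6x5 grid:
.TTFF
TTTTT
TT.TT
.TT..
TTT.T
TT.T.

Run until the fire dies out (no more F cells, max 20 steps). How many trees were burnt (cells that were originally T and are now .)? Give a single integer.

Step 1: +3 fires, +2 burnt (F count now 3)
Step 2: +4 fires, +3 burnt (F count now 4)
Step 3: +1 fires, +4 burnt (F count now 1)
Step 4: +2 fires, +1 burnt (F count now 2)
Step 5: +2 fires, +2 burnt (F count now 2)
Step 6: +2 fires, +2 burnt (F count now 2)
Step 7: +3 fires, +2 burnt (F count now 3)
Step 8: +1 fires, +3 burnt (F count now 1)
Step 9: +0 fires, +1 burnt (F count now 0)
Fire out after step 9
Initially T: 20, now '.': 28
Total burnt (originally-T cells now '.'): 18

Answer: 18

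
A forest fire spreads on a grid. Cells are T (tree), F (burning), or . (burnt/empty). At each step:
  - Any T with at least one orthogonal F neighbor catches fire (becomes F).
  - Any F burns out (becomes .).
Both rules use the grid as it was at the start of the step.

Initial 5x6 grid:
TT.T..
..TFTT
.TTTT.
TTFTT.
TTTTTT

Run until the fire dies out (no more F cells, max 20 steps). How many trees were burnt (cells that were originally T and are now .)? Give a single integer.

Answer: 18

Derivation:
Step 1: +8 fires, +2 burnt (F count now 8)
Step 2: +7 fires, +8 burnt (F count now 7)
Step 3: +2 fires, +7 burnt (F count now 2)
Step 4: +1 fires, +2 burnt (F count now 1)
Step 5: +0 fires, +1 burnt (F count now 0)
Fire out after step 5
Initially T: 20, now '.': 28
Total burnt (originally-T cells now '.'): 18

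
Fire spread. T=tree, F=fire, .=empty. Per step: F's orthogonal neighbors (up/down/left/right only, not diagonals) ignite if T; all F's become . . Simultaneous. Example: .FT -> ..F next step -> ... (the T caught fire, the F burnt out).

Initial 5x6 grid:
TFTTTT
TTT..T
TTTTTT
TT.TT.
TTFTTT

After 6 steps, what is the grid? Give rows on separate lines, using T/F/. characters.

Step 1: 5 trees catch fire, 2 burn out
  F.FTTT
  TFT..T
  TTTTTT
  TT.TT.
  TF.FTT
Step 2: 8 trees catch fire, 5 burn out
  ...FTT
  F.F..T
  TFTTTT
  TF.FT.
  F...FT
Step 3: 7 trees catch fire, 8 burn out
  ....FT
  .....T
  F.FFTT
  F...F.
  .....F
Step 4: 2 trees catch fire, 7 burn out
  .....F
  .....T
  ....FT
  ......
  ......
Step 5: 2 trees catch fire, 2 burn out
  ......
  .....F
  .....F
  ......
  ......
Step 6: 0 trees catch fire, 2 burn out
  ......
  ......
  ......
  ......
  ......

......
......
......
......
......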